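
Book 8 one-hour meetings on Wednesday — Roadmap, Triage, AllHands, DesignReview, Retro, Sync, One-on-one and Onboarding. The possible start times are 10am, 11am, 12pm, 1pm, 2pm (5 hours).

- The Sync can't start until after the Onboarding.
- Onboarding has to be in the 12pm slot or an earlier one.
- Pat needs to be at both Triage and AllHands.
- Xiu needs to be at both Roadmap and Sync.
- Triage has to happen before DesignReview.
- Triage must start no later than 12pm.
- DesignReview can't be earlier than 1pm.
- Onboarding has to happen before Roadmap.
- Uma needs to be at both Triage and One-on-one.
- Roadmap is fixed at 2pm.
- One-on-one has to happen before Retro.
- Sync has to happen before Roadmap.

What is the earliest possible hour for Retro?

Precedence pushes Retro to at least 11am.
Retro at 11am is achievable: AllHands=10am; DesignReview=1pm; Onboarding=10am; Sync=11am; Retro=11am; Roadmap=2pm; Triage=11am; One-on-one=10am.

11am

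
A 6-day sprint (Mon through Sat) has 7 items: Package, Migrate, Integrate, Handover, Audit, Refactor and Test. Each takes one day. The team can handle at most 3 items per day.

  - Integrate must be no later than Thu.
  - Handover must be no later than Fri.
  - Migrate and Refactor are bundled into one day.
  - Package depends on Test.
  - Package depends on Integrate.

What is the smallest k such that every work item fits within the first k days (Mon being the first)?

3

The precedence chain requires at least 2 distinct days.
With at most 3 per day and 7 work items, at least 3 days are needed.
3 works (last occupied day: Wed): for example Audit -> Wed; Migrate -> Tue; Handover -> Mon; Integrate -> Mon; Refactor -> Tue; Test -> Mon; Package -> Tue.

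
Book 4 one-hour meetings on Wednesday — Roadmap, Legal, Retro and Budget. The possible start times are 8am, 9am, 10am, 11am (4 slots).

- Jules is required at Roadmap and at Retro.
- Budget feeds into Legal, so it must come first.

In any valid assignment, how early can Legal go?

9am

Precedence pushes Legal to at least 9am.
Legal at 9am is achievable: Budget=8am, Retro=9am, Roadmap=8am, Legal=9am.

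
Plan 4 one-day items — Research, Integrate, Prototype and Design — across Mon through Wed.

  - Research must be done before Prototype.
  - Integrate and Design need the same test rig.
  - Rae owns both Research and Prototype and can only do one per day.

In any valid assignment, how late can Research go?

Downstream work caps Research at Tue.
Research at Tue is achievable: Design=Tue, Research=Tue, Integrate=Mon, Prototype=Wed.

Tue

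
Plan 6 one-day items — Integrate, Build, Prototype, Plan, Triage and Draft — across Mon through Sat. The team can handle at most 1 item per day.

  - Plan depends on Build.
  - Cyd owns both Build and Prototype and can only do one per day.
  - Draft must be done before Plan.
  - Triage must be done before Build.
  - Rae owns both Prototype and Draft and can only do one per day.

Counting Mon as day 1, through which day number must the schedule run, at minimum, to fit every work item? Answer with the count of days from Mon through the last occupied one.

6

The precedence chain requires at least 3 distinct days.
With at most 1 per day and 6 work items, at least 6 days are needed.
6 works (last occupied day: Sat): for example Integrate in Fri; Draft in Wed; Prototype in Sat; Build in Tue; Plan in Thu; Triage in Mon.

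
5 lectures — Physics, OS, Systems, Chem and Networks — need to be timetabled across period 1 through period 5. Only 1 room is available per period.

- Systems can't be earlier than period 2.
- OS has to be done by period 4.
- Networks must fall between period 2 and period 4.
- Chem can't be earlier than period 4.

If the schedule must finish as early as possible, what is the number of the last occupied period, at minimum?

With at most 1 per period and 5 lectures, at least 5 periods are needed.
Chem can't be placed before period 4, so the schedule must run through at least period 4.
5 works (last occupied period: period 5): for example Physics in period 5, Systems in period 3, Chem in period 4, Networks in period 2, OS in period 1.

5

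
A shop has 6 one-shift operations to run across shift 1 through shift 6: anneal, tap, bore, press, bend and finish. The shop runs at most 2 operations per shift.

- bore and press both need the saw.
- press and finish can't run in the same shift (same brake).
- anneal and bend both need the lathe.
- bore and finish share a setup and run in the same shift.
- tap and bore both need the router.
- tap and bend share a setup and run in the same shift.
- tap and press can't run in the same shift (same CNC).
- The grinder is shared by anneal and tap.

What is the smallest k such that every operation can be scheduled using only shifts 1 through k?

3 shifts

With at most 2 per shift and 6 operations, at least 3 shifts are needed.
3 works (last occupied shift: shift 3): for example press=shift 1; anneal=shift 1; bend=shift 2; tap=shift 2; finish=shift 3; bore=shift 3.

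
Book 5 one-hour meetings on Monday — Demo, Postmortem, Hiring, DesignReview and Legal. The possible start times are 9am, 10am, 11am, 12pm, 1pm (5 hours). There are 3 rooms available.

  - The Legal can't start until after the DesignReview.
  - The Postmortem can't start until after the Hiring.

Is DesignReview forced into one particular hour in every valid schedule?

DesignReview can be 9am (e.g. DesignReview in 9am; Legal in 10am; Demo in 9am; Hiring in 9am; Postmortem in 10am) or 10am (e.g. Demo -> 9am; Postmortem -> 10am; Hiring -> 9am; DesignReview -> 10am; Legal -> 11am).

No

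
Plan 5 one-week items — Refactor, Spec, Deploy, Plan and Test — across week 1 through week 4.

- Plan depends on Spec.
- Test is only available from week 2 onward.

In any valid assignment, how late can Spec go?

Downstream work caps Spec at week 3.
Spec at week 3 is achievable: Deploy in week 1; Plan in week 4; Spec in week 3; Refactor in week 1; Test in week 2.

week 3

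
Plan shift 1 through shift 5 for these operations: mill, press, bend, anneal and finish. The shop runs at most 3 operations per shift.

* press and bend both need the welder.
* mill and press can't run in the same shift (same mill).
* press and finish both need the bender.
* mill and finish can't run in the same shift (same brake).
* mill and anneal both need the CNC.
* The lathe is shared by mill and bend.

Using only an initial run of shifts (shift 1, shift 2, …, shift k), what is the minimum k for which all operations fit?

3

With at most 3 per shift and 5 operations, at least 2 shifts are needed.
Could 2 shifts be enough, i.e. nothing placed later than shift 2? No: mill, press and bend must all be in different shifts (mill/press can't share; mill/bend can't share; press/bend can't share), but only 2 shifts are available: 3 operations can't fit in 2 distinct shifts.
So 2 shifts is not enough.
3 works (last occupied shift: shift 3): for example press in shift 2, finish in shift 3, mill in shift 1, bend in shift 3, anneal in shift 2.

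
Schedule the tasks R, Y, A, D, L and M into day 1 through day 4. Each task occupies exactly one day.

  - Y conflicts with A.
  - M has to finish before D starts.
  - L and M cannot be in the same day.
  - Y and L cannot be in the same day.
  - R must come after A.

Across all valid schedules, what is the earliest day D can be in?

day 2

Precedence pushes D to at least day 2.
D at day 2 is achievable: D in day 2, A in day 1, R in day 2, L in day 3, Y in day 2, M in day 1.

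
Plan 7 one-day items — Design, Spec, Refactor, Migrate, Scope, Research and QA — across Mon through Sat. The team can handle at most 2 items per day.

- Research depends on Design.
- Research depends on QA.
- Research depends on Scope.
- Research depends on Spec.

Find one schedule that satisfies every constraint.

Refactor in Wed; Research in Wed; QA in Tue; Spec in Mon; Design in Mon; Migrate in Thu; Scope in Tue

Checking: Scope(Tue) before Research(Wed); Spec(Mon) before Research(Wed); QA(Tue) before Research(Wed); Design(Mon) before Research(Wed); max 2 per day (cap 2).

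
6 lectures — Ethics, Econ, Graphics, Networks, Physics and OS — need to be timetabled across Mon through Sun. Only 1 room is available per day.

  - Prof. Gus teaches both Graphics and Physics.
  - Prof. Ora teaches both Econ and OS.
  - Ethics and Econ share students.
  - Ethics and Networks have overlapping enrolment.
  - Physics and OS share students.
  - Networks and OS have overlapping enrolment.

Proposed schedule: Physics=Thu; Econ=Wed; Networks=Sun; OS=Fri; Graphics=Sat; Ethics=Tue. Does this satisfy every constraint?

Only 1 room is available per day — holds.
Ethics and Networks have overlapping enrolment — holds.
Prof. Ora teaches both Econ and OS — holds.
Networks and OS have overlapping enrolment — holds.
Prof. Gus teaches both Graphics and Physics — holds.
Physics and OS share students — holds.
Ethics and Econ share students — holds.

Valid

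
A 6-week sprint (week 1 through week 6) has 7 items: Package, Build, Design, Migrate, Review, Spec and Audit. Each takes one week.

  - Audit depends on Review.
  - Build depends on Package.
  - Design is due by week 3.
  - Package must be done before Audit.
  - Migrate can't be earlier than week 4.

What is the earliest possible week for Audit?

week 2

Precedence pushes Audit to at least week 2.
Audit at week 2 is achievable: Migrate in week 4; Audit in week 2; Review in week 1; Build in week 2; Package in week 1; Design in week 1; Spec in week 1.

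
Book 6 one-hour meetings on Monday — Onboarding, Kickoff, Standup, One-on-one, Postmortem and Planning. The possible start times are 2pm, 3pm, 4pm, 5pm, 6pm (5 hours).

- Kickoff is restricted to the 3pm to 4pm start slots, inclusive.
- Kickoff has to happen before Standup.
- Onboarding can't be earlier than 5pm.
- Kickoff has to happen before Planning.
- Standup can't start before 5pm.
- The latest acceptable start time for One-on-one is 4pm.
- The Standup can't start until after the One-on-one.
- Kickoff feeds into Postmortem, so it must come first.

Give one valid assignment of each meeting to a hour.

Standup=5pm, Kickoff=3pm, Onboarding=5pm, Planning=4pm, Postmortem=4pm, One-on-one=2pm

Checking: Kickoff(3pm) before Postmortem(4pm); Kickoff(3pm) before Standup(5pm); Kickoff(3pm) before Planning(4pm); One-on-one(2pm) before Standup(5pm); Kickoff=3pm in [3pm,4pm]; Standup=5pm in [5pm,6pm]; One-on-one=2pm in [2pm,4pm]; Onboarding=5pm in [5pm,6pm].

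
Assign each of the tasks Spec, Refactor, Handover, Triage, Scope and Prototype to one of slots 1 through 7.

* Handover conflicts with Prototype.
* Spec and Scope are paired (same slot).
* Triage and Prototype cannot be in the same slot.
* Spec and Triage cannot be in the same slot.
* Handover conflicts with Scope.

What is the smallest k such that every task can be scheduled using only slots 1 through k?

Could 1 slot be enough, i.e. nothing placed later than 1? No: Prototype can't share with Handover (1) → nothing is left.
So 1 slot is not enough.
2 works (last occupied slot: 2): for example Spec in 1; Prototype in 1; Handover in 2; Scope in 1; Triage in 2; Refactor in 1.

2 slots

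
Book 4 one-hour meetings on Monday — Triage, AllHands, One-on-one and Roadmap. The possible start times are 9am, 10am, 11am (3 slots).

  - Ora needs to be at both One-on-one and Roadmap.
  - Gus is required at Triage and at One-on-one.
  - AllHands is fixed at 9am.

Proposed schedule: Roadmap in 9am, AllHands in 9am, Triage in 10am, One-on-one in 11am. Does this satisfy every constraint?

Yes, all constraints hold

Gus is required at Triage and at One-on-one — holds.
AllHands is fixed at 9am — holds.
Ora needs to be at both One-on-one and Roadmap — holds.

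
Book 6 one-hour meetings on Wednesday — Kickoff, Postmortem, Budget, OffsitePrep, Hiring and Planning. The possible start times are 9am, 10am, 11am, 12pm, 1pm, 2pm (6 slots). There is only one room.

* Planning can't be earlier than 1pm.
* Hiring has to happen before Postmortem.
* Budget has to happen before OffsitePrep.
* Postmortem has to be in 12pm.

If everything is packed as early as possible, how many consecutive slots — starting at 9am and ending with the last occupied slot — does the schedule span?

6

The precedence chain requires at least 2 distinct slots.
With at most 1 per slot and 6 meetings, at least 6 slots are needed.
Planning can't be placed before 1pm — that is slot 5 counting from 9am — so the schedule must run through at least 5 slots.
6 works (last occupied slot: 2pm): for example Postmortem -> 12pm; Planning -> 1pm; Hiring -> 11am; Budget -> 9am; OffsitePrep -> 10am; Kickoff -> 2pm.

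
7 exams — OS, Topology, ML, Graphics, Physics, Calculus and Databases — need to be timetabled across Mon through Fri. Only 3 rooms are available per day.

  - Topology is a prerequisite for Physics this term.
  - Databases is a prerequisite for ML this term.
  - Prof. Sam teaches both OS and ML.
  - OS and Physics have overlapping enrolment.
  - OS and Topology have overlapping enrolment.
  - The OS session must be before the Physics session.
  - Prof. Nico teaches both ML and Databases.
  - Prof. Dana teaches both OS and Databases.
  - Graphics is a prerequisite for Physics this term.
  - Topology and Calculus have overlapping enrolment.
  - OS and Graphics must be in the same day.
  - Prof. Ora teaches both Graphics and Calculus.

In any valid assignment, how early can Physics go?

Precedence pushes Physics to at least Tue.
Physics at Wed is achievable: Graphics=Mon, OS=Mon, ML=Wed, Calculus=Wed, Physics=Wed, Databases=Tue, Topology=Tue.
Nothing earlier works — the conflict and capacity constraints rule out every day before Wed.

Wed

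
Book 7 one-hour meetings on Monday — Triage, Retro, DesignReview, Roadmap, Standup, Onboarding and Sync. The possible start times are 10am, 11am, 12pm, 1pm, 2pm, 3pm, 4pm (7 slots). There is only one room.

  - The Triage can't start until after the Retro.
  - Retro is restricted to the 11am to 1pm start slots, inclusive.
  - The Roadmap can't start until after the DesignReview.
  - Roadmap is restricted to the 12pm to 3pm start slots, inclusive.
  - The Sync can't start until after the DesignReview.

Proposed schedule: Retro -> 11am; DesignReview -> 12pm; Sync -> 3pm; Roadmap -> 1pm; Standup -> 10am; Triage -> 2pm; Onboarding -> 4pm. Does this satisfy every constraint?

The Triage can't start until after the Retro — holds.
Retro is restricted to the 11am to 1pm start slots, inclusive — holds.
The Roadmap can't start until after the DesignReview — holds.
There is only one room — holds.
The Sync can't start until after the DesignReview — holds.
Roadmap is restricted to the 12pm to 3pm start slots, inclusive — holds.

Yes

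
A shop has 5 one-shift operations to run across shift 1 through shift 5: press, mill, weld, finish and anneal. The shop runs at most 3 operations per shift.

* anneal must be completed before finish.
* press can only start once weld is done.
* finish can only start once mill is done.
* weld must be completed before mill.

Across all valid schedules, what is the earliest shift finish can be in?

Precedence pushes finish to at least shift 3.
finish at shift 3 is achievable: anneal=shift 1; mill=shift 2; press=shift 2; weld=shift 1; finish=shift 3.

shift 3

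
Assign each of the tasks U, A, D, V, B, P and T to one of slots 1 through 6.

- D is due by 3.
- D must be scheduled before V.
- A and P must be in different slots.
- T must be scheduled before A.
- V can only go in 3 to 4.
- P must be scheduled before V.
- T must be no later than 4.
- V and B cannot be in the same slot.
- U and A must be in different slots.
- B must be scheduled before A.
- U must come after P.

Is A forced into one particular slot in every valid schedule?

No

A can be 2 (e.g. B -> 1, U -> 3, D -> 1, A -> 2, T -> 1, P -> 1, V -> 3) or 3 (e.g. B=1; T=1; V=3; A=3; U=2; P=1; D=1).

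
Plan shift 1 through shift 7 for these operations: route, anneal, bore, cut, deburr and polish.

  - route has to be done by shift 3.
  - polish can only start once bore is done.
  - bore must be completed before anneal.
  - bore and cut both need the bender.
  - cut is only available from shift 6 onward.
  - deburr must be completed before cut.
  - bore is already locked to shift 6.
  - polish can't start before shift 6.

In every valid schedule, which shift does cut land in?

shift 7

cut's window is shift 6–shift 7.
bore is fixed at shift 6, and cut can't share a shift with bore.
So cut must be shift 7.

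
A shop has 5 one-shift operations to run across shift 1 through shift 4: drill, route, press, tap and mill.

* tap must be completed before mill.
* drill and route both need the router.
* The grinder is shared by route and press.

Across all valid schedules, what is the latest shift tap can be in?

Downstream work caps tap at shift 3.
tap at shift 3 is achievable: drill -> shift 1; route -> shift 2; press -> shift 1; tap -> shift 3; mill -> shift 4.

shift 3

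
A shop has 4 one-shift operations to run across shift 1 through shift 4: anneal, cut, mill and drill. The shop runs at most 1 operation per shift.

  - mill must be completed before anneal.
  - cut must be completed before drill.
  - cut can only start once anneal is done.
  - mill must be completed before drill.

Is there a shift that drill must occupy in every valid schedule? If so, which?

Precedence pushes drill to at least shift 4.
So drill is pinned to shift 4.

shift 4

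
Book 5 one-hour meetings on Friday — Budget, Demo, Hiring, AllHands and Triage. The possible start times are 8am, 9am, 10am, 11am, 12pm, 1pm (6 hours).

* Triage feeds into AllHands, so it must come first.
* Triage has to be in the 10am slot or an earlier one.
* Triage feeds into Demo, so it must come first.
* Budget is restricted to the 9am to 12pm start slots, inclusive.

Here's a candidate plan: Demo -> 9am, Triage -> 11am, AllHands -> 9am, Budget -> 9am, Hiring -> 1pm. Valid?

Budget is restricted to the 9am to 12pm start slots, inclusive — holds.
Triage has to be in the 10am slot or an earlier one — violated.
Triage feeds into AllHands, so it must come first — violated.
Triage feeds into Demo, so it must come first — violated.

No. Triage has to be in the 10am slot or an earlier one is not satisfied.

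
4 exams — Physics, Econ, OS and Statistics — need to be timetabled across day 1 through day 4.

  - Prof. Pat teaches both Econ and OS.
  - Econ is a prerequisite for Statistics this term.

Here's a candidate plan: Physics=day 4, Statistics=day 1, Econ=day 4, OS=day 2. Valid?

No. Econ is a prerequisite for Statistics this term is not satisfied.

Prof. Pat teaches both Econ and OS — holds.
Econ is a prerequisite for Statistics this term — violated.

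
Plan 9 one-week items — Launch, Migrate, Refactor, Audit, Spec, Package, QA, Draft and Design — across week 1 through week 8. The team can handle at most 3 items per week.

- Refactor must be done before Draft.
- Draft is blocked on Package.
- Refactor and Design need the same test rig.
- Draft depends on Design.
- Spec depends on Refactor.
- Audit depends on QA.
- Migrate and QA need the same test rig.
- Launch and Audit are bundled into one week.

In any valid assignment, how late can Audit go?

Precedence pushes Audit to at least week 2.
Audit at week 8 is achievable: Draft in week 3, Audit in week 8, Launch in week 8, Design in week 2, Refactor in week 1, QA in week 1, Migrate in week 2, Package in week 1, Spec in week 2.

week 8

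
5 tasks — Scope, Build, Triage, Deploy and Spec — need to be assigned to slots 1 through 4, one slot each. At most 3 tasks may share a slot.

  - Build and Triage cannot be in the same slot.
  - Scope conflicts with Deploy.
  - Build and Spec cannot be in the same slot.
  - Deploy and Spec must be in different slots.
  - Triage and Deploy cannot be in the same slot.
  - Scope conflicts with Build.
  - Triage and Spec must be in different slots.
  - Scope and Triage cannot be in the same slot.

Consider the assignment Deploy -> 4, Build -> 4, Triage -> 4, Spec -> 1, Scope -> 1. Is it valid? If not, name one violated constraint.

Scope conflicts with Deploy — holds.
Triage and Spec must be in different slots — holds.
Deploy and Spec must be in different slots — holds.
Build and Spec cannot be in the same slot — holds.
At most 3 tasks may share a slot — holds.
Scope and Triage cannot be in the same slot — holds.
Scope conflicts with Build — holds.
Build and Triage cannot be in the same slot — violated.
Triage and Deploy cannot be in the same slot — violated.

Invalid. Build and Triage cannot be in the same slot.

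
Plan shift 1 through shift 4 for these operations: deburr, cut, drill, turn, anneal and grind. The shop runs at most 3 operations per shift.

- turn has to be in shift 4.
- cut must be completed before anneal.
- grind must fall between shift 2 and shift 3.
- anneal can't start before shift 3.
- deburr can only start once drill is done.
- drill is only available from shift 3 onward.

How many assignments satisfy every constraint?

10

Splitting on cut: it can be shift 1 (4), shift 2 (4), shift 3 (2). Listing each branch's schedules as (deburr, drill, turn, anneal, grind) by shift number:
cut=shift 1: (4,3,4,3,2) (4,3,4,3,3) (4,3,4,4,2) (4,3,4,4,3) — 4.
cut=shift 2: (4,3,4,3,2) (4,3,4,3,3) (4,3,4,4,2) (4,3,4,4,3) — 4.
cut=shift 3: (4,3,4,4,2) (4,3,4,4,3) — 2.
Summing: 4 + 4 + 2 = 10.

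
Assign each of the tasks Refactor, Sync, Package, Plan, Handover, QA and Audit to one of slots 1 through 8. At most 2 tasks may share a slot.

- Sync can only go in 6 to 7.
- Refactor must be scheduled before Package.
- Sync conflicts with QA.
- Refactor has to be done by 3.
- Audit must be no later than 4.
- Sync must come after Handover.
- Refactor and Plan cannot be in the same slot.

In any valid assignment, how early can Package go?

Precedence pushes Package to at least 2.
Package at 2 is achievable: Plan -> 3; Sync -> 6; Package -> 2; Handover -> 2; Audit -> 1; QA -> 3; Refactor -> 1.

2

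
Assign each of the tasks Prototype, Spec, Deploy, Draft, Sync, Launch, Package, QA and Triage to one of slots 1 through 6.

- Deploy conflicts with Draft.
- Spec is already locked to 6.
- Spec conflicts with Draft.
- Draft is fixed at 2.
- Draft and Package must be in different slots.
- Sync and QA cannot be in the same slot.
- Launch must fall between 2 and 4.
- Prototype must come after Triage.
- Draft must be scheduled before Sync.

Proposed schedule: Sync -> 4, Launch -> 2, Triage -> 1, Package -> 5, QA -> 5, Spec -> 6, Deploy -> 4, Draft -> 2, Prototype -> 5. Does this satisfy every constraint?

Yes

Sync and QA cannot be in the same slot — holds.
Draft is fixed at 2 — holds.
Launch must fall between 2 and 4 — holds.
Spec conflicts with Draft — holds.
Prototype must come after Triage — holds.
Draft must be scheduled before Sync — holds.
Spec is already locked to 6 — holds.
Draft and Package must be in different slots — holds.
Deploy conflicts with Draft — holds.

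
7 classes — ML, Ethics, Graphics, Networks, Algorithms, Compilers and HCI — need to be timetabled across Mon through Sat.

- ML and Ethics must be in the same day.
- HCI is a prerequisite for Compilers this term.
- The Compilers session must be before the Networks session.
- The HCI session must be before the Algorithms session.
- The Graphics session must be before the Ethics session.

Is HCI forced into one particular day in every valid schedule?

No

HCI can be Mon (e.g. Compilers -> Tue, Ethics -> Tue, HCI -> Mon, ML -> Tue, Networks -> Wed, Algorithms -> Tue, Graphics -> Mon) or Tue (e.g. Compilers in Wed, ML in Tue, Algorithms in Wed, Ethics in Tue, Graphics in Mon, HCI in Tue, Networks in Thu).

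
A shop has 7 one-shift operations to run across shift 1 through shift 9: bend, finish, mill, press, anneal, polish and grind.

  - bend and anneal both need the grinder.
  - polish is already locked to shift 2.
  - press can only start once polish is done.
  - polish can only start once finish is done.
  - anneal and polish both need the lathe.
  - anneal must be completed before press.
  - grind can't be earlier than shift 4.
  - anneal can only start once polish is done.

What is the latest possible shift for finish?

Downstream work caps finish at shift 1.
finish at shift 1 is achievable: finish in shift 1, bend in shift 1, polish in shift 2, press in shift 4, mill in shift 1, anneal in shift 3, grind in shift 4.

shift 1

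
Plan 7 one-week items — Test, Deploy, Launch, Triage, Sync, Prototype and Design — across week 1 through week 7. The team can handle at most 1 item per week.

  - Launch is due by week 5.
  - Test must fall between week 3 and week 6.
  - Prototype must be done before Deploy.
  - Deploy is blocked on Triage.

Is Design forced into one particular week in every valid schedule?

Design can be week 1 (e.g. Design in week 1, Test in week 3, Sync in week 7, Launch in week 2, Triage in week 4, Prototype in week 5, Deploy in week 6) or week 2 (e.g. Prototype -> week 5, Launch -> week 1, Deploy -> week 6, Sync -> week 7, Triage -> week 4, Test -> week 3, Design -> week 2).

No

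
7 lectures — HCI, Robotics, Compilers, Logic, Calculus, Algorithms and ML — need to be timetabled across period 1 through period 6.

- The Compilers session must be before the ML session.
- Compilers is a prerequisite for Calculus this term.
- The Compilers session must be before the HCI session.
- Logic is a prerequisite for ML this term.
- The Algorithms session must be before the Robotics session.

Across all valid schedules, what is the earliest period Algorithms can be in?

Downstream work caps Algorithms at period 5.
Algorithms at period 1 is achievable: Calculus=period 2; Robotics=period 2; Compilers=period 1; ML=period 2; Algorithms=period 1; HCI=period 2; Logic=period 1.

period 1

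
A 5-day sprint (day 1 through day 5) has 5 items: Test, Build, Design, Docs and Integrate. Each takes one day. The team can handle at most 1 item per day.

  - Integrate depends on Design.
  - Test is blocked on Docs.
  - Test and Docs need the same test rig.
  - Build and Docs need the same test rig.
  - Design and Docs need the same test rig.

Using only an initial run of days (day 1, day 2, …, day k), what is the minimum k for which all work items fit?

5 days

The precedence chain requires at least 2 distinct days.
With at most 1 per day and 5 work items, at least 5 days are needed.
5 works (last occupied day: day 5): for example Docs=day 1, Test=day 2, Integrate=day 4, Design=day 3, Build=day 5.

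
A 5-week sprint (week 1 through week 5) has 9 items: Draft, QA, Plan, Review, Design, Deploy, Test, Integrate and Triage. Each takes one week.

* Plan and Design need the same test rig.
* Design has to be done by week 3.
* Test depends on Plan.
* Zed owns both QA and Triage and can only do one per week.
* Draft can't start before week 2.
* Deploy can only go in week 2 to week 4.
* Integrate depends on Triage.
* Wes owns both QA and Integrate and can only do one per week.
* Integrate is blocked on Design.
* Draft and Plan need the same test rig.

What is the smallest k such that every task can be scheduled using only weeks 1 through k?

The precedence chain requires at least 2 distinct weeks.
Could 2 weeks be enough, i.e. nothing placed later than week 2? No: Design's window within 2 weeks is {week 1, week 2}; Integrate must come after Design (at week 1 or later) → {week 2}; Design must come before Integrate (at week 2 or earlier) → {week 1}; Test must come after Plan (at week 1 or later) → {week 2}; Plan must come before Test (at week 2 or earlier) → {week 1}; Design can't share with Plan (week 1) → nothing is left.
So 2 weeks is not enough.
3 works (last occupied week: week 3): for example Draft=week 2; QA=week 2; Triage=week 1; Test=week 2; Review=week 1; Design=week 2; Integrate=week 3; Deploy=week 2; Plan=week 1.

3 weeks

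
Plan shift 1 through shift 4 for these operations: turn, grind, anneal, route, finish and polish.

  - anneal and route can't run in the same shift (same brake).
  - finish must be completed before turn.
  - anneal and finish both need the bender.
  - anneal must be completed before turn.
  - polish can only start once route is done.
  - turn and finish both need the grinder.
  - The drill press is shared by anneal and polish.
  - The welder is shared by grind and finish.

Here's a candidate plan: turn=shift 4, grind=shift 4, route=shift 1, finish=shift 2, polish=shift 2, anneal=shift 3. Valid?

Yes, all constraints hold

The drill press is shared by anneal and polish — holds.
The welder is shared by grind and finish — holds.
anneal must be completed before turn — holds.
anneal and finish both need the bender — holds.
polish can only start once route is done — holds.
turn and finish both need the grinder — holds.
anneal and route can't run in the same shift (same brake) — holds.
finish must be completed before turn — holds.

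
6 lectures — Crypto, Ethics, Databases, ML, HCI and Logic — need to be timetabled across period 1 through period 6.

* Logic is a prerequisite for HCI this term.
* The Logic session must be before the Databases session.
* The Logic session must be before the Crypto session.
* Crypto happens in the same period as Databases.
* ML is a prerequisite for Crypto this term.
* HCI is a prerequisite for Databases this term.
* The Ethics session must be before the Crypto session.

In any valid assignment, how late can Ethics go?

period 5

Downstream work caps Ethics at period 5.
Ethics at period 5 is achievable: HCI=period 2; ML=period 1; Databases=period 6; Logic=period 1; Crypto=period 6; Ethics=period 5.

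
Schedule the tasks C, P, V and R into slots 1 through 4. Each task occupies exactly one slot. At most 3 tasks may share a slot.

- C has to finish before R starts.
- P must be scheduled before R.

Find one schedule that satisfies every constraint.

C -> 1, V -> 1, P -> 1, R -> 2

Checking: P(1) before R(2); C(1) before R(2); max 3 per slot (cap 3).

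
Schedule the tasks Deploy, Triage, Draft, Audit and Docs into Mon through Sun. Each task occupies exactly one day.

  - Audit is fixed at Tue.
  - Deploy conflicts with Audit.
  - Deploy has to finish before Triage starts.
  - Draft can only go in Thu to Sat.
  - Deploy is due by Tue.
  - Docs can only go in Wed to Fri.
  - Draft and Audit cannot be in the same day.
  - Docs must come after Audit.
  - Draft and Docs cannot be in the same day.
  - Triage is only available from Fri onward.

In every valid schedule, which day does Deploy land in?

Mon

Deploy's window is Mon–Tue.
Audit is fixed at Tue, and Deploy can't share a day with Audit.
So Deploy must be Mon.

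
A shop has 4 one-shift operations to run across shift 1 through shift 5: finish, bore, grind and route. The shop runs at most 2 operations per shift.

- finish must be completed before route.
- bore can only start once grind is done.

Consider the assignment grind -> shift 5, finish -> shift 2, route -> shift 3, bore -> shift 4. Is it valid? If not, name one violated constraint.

bore can only start once grind is done — violated.
finish must be completed before route — holds.
The shop runs at most 2 operations per shift — holds.

No. bore can only start once grind is done is not satisfied.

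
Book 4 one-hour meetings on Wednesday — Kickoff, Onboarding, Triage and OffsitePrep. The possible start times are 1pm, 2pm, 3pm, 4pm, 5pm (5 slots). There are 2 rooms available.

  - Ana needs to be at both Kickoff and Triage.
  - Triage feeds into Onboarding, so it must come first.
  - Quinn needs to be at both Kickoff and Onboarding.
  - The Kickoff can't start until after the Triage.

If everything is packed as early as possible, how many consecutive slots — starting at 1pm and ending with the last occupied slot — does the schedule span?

3

The precedence chain requires at least 2 distinct slots.
With at most 2 per slot and 4 meetings, at least 2 slots are needed.
Could 2 slots be enough, i.e. nothing placed later than 2pm? No: Kickoff must come after Triage (at 1pm or later) → {2pm}; Triage must come before Kickoff (at 2pm or earlier) → {1pm}; Onboarding must come after Triage (at 1pm or later) → {2pm}; Onboarding can't share with Kickoff (2pm) → nothing is left.
So 2 slots is not enough.
3 works (last occupied slot: 3pm): for example Triage -> 1pm, OffsitePrep -> 1pm, Kickoff -> 2pm, Onboarding -> 3pm.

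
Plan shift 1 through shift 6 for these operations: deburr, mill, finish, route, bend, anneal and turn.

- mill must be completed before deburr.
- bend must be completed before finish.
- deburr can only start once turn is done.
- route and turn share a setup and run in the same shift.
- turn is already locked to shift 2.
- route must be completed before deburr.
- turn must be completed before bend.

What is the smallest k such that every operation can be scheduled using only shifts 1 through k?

4 shifts

The precedence chain requires at least 3 distinct shifts.
Propagating the time windows through the other constraints, finish can't land before shift 4, so the schedule must run through at least shift 4.
4 works (last occupied shift: shift 4): for example deburr in shift 3; mill in shift 1; anneal in shift 1; turn in shift 2; finish in shift 4; bend in shift 3; route in shift 2.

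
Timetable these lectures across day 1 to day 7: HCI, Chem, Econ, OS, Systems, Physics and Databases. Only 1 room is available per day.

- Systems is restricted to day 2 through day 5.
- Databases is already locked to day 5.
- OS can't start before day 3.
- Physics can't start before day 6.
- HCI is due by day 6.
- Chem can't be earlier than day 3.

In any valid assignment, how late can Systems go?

day 4

Systems is available from day 2; Systems's own window allows nothing later than day 5.
Systems at day 4 is achievable: Databases -> day 5, Econ -> day 2, HCI -> day 1, Physics -> day 6, Systems -> day 4, Chem -> day 3, OS -> day 7.
Nothing later works — the capacity limit rule out every day after day 4.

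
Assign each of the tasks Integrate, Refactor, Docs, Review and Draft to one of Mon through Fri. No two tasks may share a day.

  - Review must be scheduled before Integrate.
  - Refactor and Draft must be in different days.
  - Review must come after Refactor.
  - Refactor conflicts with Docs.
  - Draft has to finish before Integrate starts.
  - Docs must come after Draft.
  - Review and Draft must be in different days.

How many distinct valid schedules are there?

9

Splitting on Integrate: it can be Thu (3), Fri (6). Listing each branch's schedules as (Refactor, Docs, Review, Draft):
Integrate=Thu: (Mon,Fri,Tue,Wed) (Mon,Fri,Wed,Tue) (Tue,Fri,Wed,Mon) — 3.
Integrate=Fri: (Mon,Wed,Thu,Tue) (Mon,Thu,Tue,Wed) (Mon,Thu,Wed,Tue) (Tue,Wed,Thu,Mon) (Tue,Thu,Wed,Mon) (Wed,Tue,Thu,Mon) — 6.
Summing: 3 + 6 = 9.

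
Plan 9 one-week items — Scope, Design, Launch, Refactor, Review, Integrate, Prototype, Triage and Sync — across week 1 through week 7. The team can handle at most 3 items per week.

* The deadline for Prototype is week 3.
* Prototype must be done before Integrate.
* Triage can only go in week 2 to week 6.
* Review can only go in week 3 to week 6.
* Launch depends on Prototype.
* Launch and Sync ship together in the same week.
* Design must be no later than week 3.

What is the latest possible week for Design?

Design's own window allows nothing later than week 3.
Design at week 3 is achievable: Integrate=week 3; Design=week 3; Refactor=week 1; Review=week 3; Triage=week 2; Launch=week 2; Prototype=week 1; Scope=week 1; Sync=week 2.

week 3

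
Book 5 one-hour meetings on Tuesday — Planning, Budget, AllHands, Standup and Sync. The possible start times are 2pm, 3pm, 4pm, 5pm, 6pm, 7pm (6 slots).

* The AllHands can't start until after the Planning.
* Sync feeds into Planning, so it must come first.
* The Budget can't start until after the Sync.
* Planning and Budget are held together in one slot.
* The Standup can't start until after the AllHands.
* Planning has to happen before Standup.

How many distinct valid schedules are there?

15

Splitting on Planning: it can be 3pm (6), 4pm (6), 5pm (3). Listing each branch's schedules as (Budget, AllHands, Standup, Sync):
Planning=3pm: (3pm,4pm,5pm,2pm) (3pm,4pm,6pm,2pm) (3pm,4pm,7pm,2pm) (3pm,5pm,6pm,2pm) (3pm,5pm,7pm,2pm) (3pm,6pm,7pm,2pm) — 6.
Planning=4pm: (4pm,5pm,6pm,2pm) (4pm,5pm,6pm,3pm) (4pm,5pm,7pm,2pm) (4pm,5pm,7pm,3pm) (4pm,6pm,7pm,2pm) (4pm,6pm,7pm,3pm) — 6.
Planning=5pm: (5pm,6pm,7pm,2pm) (5pm,6pm,7pm,3pm) (5pm,6pm,7pm,4pm) — 3.
Summing: 6 + 6 + 3 = 15.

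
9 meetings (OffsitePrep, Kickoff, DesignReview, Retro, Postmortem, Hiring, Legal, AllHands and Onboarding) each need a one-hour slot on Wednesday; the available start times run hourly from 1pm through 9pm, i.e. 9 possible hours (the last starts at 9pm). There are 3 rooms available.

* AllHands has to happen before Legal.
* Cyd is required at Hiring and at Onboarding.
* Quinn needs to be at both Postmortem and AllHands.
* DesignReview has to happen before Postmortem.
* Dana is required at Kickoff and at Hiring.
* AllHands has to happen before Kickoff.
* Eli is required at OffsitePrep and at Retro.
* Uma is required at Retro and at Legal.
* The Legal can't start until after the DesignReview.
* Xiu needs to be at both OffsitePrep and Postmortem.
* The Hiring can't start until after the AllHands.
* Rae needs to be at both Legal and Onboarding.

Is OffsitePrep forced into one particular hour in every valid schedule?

No

OffsitePrep can be 1pm (e.g. OffsitePrep -> 1pm, Onboarding -> 4pm, Kickoff -> 2pm, AllHands -> 1pm, Retro -> 3pm, DesignReview -> 1pm, Hiring -> 3pm, Legal -> 2pm, Postmortem -> 2pm) or 2pm (e.g. Hiring=3pm; DesignReview=1pm; Retro=1pm; Onboarding=4pm; Postmortem=3pm; Kickoff=2pm; Legal=2pm; OffsitePrep=2pm; AllHands=1pm).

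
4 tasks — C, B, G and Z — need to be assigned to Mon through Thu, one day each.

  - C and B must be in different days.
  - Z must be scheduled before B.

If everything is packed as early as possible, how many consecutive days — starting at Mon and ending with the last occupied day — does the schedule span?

2

The precedence chain requires at least 2 distinct days.
2 works (last occupied day: Tue): for example B=Tue, G=Mon, Z=Mon, C=Mon.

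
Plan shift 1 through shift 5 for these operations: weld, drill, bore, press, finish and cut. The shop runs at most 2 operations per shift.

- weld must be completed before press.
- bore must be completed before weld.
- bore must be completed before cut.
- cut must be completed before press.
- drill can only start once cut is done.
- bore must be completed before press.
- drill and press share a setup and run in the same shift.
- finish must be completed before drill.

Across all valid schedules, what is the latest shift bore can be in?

Downstream work caps bore at shift 3.
bore at shift 3 is achievable: weld -> shift 4, finish -> shift 1, cut -> shift 4, bore -> shift 3, press -> shift 5, drill -> shift 5.

shift 3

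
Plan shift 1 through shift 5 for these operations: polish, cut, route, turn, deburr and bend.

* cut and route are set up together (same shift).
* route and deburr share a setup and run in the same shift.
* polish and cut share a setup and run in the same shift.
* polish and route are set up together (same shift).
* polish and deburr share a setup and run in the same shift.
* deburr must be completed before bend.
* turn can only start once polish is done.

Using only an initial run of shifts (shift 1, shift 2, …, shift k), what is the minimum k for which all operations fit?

The precedence chain requires at least 2 distinct shifts.
2 works (last occupied shift: shift 2): for example cut=shift 1; deburr=shift 1; polish=shift 1; route=shift 1; bend=shift 2; turn=shift 2.

2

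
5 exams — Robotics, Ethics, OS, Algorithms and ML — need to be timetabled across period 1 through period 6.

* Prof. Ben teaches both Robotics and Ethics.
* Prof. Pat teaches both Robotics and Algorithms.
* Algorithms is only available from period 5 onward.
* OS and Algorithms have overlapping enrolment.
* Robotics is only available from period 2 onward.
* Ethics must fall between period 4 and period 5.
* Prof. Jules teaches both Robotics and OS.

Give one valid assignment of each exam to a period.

Ethics=period 4, OS=period 1, Robotics=period 2, ML=period 1, Algorithms=period 5

Checking: Robotics(period 2) != Algorithms(period 5); OS(period 1) != Algorithms(period 5); Robotics(period 2) != Ethics(period 4); Robotics(period 2) != OS(period 1); Algorithms=period 5 in [period 5,period 6]; Robotics=period 2 in [period 2,period 6]; Ethics=period 4 in [period 4,period 5].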